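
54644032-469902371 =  - 415258339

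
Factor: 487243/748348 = 2^( - 2 )*61^(-1)*277^1*1759^1  *  3067^( - 1)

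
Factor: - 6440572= - 2^2*239^1*6737^1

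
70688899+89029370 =159718269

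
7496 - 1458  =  6038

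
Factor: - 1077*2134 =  - 2^1*3^1*11^1*97^1 *359^1 = - 2298318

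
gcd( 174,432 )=6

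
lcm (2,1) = 2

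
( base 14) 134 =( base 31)7P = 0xf2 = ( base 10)242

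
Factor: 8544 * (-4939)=-42198816 = - 2^5*3^1*11^1*89^1 * 449^1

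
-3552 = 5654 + -9206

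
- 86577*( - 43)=3722811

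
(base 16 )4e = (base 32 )2e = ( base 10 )78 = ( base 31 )2g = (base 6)210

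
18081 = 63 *287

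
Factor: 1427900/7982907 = 2^2*3^(-1)*5^2*19^( - 1 )  *  43^ (-1 ) * 109^1*131^1*3257^(-1 ) 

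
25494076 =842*30278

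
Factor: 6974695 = 5^1 * 7^1*13^1 * 15329^1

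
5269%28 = 5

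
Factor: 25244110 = 2^1*5^1*23^1 * 41^1 * 2677^1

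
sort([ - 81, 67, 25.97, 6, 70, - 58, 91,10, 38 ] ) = [ - 81,- 58,6, 10, 25.97, 38,67,70, 91 ] 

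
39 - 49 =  - 10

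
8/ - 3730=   -  4/1865 = - 0.00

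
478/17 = 478/17 = 28.12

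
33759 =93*363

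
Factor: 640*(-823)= - 526720 = - 2^7 * 5^1*823^1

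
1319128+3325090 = 4644218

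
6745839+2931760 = 9677599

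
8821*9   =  79389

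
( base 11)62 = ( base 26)2G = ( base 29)2A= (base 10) 68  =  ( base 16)44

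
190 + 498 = 688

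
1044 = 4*261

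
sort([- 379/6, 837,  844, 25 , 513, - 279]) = [- 279 , - 379/6,25 , 513,837, 844 ]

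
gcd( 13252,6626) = 6626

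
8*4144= 33152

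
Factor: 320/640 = 1/2   =  2^( - 1 ) 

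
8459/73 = 8459/73 = 115.88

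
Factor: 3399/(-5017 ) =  - 3^1*11^1*29^(-1)*103^1*173^ ( - 1 )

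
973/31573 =973/31573  =  0.03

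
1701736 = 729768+971968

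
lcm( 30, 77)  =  2310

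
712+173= 885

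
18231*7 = 127617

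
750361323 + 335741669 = 1086102992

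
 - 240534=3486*( - 69) 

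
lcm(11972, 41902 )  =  83804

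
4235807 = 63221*67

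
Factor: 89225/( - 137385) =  - 3^ ( - 2)*5^1 * 71^( - 1 ) * 83^1 =- 415/639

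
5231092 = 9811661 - 4580569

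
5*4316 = 21580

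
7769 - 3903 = 3866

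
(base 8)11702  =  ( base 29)60C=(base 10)5058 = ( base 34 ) 4CQ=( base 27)6p9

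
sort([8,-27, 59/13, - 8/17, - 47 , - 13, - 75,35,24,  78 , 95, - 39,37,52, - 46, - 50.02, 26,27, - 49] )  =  [ - 75, - 50.02,-49, - 47, - 46, - 39, - 27, - 13, - 8/17, 59/13,  8, 24,26,  27 , 35, 37, 52,78, 95] 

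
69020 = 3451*20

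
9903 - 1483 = 8420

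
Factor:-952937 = -952937^1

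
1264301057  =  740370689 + 523930368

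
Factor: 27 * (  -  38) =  - 1026 = -2^1* 3^3*19^1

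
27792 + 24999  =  52791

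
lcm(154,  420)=4620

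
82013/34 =2412 +5/34 = 2412.15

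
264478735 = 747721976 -483243241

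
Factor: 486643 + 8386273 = 8872916 = 2^2*13^1*170633^1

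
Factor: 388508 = 2^2*97127^1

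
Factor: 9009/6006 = 2^( - 1 ) *3^1 = 3/2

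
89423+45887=135310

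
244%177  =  67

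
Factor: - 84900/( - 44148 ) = 25/13= 5^2*  13^( - 1 )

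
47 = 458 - 411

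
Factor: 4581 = 3^2*509^1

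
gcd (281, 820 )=1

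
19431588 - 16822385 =2609203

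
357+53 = 410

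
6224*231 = 1437744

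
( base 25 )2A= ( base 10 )60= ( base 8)74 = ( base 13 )48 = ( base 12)50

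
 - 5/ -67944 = 5/67944 = 0.00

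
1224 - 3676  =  -2452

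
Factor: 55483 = 113^1*491^1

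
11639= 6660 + 4979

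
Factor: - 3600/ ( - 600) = 2^1*3^1 = 6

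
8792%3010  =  2772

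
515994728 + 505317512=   1021312240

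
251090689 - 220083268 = 31007421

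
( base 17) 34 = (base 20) 2f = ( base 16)37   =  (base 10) 55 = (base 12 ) 47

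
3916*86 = 336776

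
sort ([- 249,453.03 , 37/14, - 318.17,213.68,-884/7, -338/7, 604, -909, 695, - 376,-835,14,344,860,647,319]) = [- 909, - 835, - 376, - 318.17,  -  249,-884/7, - 338/7, 37/14, 14,213.68,319, 344, 453.03,604,647 , 695,860]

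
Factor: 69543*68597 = 3^2*7727^1*68597^1= 4770441171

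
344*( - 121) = -41624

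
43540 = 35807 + 7733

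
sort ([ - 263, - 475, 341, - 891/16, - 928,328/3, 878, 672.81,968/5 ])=[ - 928, - 475,-263,-891/16, 328/3, 968/5, 341, 672.81, 878 ] 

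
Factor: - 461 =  - 461^1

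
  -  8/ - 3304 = 1/413 = 0.00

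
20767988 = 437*47524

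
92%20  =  12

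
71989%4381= 1893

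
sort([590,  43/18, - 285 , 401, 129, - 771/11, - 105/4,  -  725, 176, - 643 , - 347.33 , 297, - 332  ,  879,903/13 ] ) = [  -  725 , - 643, - 347.33, - 332, - 285, - 771/11, - 105/4,43/18,903/13,129,176,297, 401,  590,879]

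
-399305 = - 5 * 79861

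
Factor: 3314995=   5^1*662999^1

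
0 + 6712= 6712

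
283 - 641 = -358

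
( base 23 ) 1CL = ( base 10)826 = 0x33A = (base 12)58a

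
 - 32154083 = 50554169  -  82708252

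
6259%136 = 3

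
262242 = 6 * 43707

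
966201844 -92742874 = 873458970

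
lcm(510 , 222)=18870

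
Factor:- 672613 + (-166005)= - 838618= - 2^1*11^1*38119^1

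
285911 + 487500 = 773411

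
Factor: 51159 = 3^1*17053^1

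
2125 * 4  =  8500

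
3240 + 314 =3554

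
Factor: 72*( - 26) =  - 2^4* 3^2*13^1 = - 1872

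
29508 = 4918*6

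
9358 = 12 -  - 9346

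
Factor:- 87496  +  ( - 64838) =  - 152334 = -2^1*3^3*7^1 *13^1*31^1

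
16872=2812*6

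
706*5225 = 3688850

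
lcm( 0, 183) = 0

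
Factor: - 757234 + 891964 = 2^1*3^3 * 5^1*499^1 = 134730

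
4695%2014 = 667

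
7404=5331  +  2073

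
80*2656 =212480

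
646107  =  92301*7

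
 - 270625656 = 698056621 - 968682277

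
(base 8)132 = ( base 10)90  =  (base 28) 36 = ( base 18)50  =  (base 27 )39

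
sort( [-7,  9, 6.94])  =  [ - 7,6.94, 9]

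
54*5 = 270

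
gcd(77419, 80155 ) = 1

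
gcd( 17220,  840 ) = 420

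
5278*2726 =14387828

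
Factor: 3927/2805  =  5^( - 1)*7^1 = 7/5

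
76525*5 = 382625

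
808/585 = 808/585 = 1.38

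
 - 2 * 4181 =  - 8362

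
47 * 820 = 38540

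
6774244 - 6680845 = 93399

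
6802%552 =178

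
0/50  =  0 = 0.00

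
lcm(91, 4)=364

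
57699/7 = 57699/7 =8242.71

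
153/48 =51/16 = 3.19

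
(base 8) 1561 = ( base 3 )1012122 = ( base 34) PV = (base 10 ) 881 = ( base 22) 1I1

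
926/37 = 926/37 = 25.03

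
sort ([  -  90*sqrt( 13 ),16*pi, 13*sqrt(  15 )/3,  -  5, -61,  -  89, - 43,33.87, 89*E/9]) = [ - 90*sqrt ( 13), - 89,-61,-43, - 5,13*sqrt( 15 )/3, 89*E/9,33.87, 16*pi]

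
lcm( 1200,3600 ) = 3600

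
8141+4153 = 12294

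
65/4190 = 13/838 = 0.02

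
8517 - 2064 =6453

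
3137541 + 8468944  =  11606485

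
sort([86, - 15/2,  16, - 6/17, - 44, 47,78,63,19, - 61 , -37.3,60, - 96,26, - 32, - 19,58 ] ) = [ - 96, - 61,  -  44, - 37.3,- 32,- 19, - 15/2, - 6/17  ,  16,19,26,47 , 58,60, 63, 78,86]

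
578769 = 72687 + 506082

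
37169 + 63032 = 100201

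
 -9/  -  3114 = 1/346=0.00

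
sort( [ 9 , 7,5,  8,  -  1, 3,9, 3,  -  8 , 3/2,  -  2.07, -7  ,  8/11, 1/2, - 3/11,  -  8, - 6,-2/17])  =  [-8,- 8, - 7,-6, - 2.07,-1, - 3/11,- 2/17,1/2, 8/11,3/2,3,3,5,7,8, 9,9]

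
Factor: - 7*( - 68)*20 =2^4 * 5^1*7^1*17^1 = 9520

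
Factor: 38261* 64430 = 2465156230= 2^1*5^1*17^1*379^1*38261^1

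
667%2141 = 667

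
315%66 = 51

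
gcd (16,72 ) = 8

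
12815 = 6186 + 6629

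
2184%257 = 128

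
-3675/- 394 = 3675/394 = 9.33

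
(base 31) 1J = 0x32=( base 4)302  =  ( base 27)1n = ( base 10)50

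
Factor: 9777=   3^1*3259^1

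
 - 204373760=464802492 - 669176252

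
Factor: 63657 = 3^2 * 11^1 * 643^1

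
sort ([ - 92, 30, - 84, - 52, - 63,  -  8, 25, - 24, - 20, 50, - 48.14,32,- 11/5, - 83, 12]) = [ - 92, - 84, - 83, - 63, - 52, - 48.14, - 24, - 20,-8,- 11/5,  12,25,30 , 32, 50]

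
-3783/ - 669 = 1261/223= 5.65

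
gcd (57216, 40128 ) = 192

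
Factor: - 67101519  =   - 3^1*107^1*209039^1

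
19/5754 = 19/5754 = 0.00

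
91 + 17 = 108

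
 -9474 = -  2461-7013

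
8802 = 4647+4155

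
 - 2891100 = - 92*31425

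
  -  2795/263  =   - 2795/263 = - 10.63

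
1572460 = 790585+781875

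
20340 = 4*5085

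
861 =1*861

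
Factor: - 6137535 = - 3^1*5^1* 31^1*67^1*197^1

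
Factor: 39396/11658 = 2^1*7^2*29^( - 1 )= 98/29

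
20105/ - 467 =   -  20105/467=-43.05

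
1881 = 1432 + 449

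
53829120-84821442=-30992322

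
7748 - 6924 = 824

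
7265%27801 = 7265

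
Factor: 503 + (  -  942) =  - 439^1 = - 439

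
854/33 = 854/33 = 25.88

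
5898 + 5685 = 11583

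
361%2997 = 361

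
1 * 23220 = 23220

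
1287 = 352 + 935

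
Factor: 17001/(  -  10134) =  - 1889/1126 = -2^(-1 ) *563^(-1) *1889^1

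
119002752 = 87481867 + 31520885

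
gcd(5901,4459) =7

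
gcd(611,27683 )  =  47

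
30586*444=13580184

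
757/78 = 757/78 = 9.71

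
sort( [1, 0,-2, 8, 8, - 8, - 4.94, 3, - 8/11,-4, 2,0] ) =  [ - 8, - 4.94, - 4, -2, - 8/11, 0,0  ,  1  ,  2 , 3, 8 , 8 ] 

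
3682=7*526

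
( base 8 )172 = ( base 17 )73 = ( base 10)122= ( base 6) 322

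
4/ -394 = - 2/197 = -0.01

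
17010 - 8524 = 8486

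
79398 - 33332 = 46066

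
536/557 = 536/557  =  0.96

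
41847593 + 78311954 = 120159547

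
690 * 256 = 176640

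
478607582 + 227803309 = 706410891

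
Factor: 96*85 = 8160= 2^5 * 3^1*5^1*17^1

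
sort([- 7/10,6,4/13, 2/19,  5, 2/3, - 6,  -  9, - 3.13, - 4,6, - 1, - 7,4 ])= [ - 9, - 7, - 6, - 4,-3.13, - 1, - 7/10,2/19,4/13,2/3, 4,5,6,6]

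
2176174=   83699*26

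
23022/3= 7674 =7674.00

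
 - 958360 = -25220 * 38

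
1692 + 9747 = 11439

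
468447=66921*7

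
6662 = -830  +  7492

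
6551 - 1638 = 4913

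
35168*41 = 1441888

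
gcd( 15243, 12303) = 3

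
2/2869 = 2/2869 = 0.00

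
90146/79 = 90146/79 = 1141.09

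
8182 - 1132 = 7050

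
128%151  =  128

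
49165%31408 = 17757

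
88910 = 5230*17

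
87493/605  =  144 + 373/605 = 144.62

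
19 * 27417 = 520923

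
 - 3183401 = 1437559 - 4620960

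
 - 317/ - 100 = 3+17/100 = 3.17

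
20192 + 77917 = 98109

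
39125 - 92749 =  - 53624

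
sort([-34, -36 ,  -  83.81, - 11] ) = [ - 83.81, - 36, -34, -11]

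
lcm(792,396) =792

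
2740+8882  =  11622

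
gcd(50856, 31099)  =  1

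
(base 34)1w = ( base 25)2G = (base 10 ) 66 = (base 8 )102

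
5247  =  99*53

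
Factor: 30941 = 30941^1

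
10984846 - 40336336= - 29351490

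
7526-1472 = 6054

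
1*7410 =7410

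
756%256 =244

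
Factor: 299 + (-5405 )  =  - 5106 = - 2^1*3^1*23^1*37^1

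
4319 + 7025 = 11344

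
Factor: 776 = 2^3* 97^1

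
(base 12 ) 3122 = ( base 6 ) 40442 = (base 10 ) 5354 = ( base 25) 8e4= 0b1010011101010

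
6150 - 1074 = 5076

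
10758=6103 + 4655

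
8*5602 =44816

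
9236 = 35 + 9201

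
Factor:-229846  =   - 2^1*41^1*2803^1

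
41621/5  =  8324 + 1/5=8324.20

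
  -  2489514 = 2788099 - 5277613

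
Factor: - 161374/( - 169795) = 2^1*5^( -1)*29^( - 1)*1171^ ( - 1)*80687^1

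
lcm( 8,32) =32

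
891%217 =23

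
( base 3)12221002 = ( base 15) 1432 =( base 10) 4322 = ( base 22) 8KA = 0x10E2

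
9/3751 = 9/3751 = 0.00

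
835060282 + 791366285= 1626426567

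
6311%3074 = 163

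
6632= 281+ 6351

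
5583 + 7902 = 13485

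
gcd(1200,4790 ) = 10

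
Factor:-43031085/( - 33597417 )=5^1 * 7^(-1 )*47^1*67^1*911^1*1599877^ (-1 ) = 14343695/11199139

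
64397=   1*64397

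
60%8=4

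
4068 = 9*452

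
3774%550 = 474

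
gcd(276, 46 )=46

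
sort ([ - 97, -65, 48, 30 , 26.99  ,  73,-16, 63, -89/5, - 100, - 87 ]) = [ - 100, - 97,  -  87, - 65,-89/5, - 16,26.99,30, 48, 63, 73] 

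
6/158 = 3/79 = 0.04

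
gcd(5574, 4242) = 6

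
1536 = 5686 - 4150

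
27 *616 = 16632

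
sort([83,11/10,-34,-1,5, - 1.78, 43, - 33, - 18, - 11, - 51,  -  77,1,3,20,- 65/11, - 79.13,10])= [ - 79.13,  -  77, - 51, - 34, - 33, - 18, - 11, - 65/11, - 1.78, - 1, 1, 11/10, 3, 5,10 , 20,  43,83] 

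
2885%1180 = 525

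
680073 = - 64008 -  - 744081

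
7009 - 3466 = 3543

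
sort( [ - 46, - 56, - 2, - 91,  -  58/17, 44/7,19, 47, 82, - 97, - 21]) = [ - 97 , - 91, - 56, - 46,-21, - 58/17, - 2, 44/7,19, 47, 82]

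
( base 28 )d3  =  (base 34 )ar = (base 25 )eh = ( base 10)367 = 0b101101111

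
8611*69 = 594159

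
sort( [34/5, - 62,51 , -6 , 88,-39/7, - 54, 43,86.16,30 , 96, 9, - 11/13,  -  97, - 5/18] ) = [ - 97, - 62, - 54, - 6, - 39/7, - 11/13, - 5/18,34/5,9, 30,43 , 51,86.16,88,96]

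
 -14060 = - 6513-7547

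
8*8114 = 64912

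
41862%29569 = 12293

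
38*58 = 2204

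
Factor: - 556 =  - 2^2*139^1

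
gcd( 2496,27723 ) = 3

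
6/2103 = 2/701 =0.00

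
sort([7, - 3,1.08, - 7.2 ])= [  -  7.2,-3, 1.08,  7] 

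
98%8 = 2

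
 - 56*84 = - 4704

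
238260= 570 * 418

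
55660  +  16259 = 71919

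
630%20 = 10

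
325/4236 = 325/4236 = 0.08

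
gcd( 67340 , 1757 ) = 7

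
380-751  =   - 371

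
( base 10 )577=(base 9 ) 711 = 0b1001000001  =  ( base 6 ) 2401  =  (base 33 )hg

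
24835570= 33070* 751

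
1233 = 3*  411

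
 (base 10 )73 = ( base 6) 201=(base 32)29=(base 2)1001001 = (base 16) 49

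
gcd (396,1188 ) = 396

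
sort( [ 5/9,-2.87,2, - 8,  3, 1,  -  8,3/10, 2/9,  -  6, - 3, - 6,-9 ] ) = [ - 9, -8, - 8, - 6, - 6, - 3, - 2.87, 2/9,3/10 , 5/9,1 , 2, 3]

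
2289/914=2289/914=2.50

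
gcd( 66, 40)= 2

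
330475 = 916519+-586044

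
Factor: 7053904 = 2^4 * 11^1*13^1* 3083^1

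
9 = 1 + 8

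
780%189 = 24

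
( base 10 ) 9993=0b10011100001001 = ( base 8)23411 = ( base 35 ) 85I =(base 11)7565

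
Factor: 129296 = 2^4*8081^1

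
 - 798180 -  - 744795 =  -53385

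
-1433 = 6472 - 7905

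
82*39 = 3198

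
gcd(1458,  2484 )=54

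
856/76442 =428/38221  =  0.01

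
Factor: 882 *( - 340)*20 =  - 2^5*3^2 *5^2*7^2 * 17^1 =-5997600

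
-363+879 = 516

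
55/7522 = 55/7522 = 0.01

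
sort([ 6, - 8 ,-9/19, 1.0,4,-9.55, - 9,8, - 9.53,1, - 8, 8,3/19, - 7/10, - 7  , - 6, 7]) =[ - 9.55, -9.53, - 9, - 8,-8,  -  7, - 6, - 7/10, - 9/19, 3/19  ,  1.0,1, 4, 6,7,8,8 ] 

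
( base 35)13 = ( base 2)100110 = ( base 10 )38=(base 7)53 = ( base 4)212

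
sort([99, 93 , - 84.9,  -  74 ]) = [ - 84.9, -74, 93,99 ] 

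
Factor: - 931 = -7^2* 19^1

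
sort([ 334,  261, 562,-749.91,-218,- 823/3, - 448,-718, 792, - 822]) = [-822,-749.91,  -  718, - 448, - 823/3, - 218,261,334,562,792]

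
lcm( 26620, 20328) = 1118040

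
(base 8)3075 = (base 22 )36d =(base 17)58G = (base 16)63D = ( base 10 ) 1597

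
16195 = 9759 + 6436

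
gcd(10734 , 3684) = 6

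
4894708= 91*53788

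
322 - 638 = - 316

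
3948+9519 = 13467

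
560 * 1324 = 741440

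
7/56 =1/8 = 0.12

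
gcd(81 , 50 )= 1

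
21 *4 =84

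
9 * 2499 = 22491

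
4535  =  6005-1470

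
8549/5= 1709+ 4/5 = 1709.80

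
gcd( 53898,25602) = 6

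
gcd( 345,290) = 5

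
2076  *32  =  66432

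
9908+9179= 19087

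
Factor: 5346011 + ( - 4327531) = 2^4*5^1 *29^1 *439^1 = 1018480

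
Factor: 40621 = 7^2 * 829^1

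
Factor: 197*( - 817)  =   - 160949 = - 19^1*43^1*197^1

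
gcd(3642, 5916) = 6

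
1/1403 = 1/1403 = 0.00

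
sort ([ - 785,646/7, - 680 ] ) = [-785,-680, 646/7]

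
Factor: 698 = 2^1*349^1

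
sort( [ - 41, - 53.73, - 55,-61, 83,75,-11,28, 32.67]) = [ - 61,-55, - 53.73,  -  41, - 11,28, 32.67, 75,83 ]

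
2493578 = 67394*37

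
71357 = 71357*1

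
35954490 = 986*36465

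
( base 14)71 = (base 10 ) 99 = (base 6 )243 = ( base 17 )5E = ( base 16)63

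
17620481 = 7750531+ 9869950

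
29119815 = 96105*303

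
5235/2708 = 1  +  2527/2708 = 1.93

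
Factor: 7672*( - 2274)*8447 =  - 147367443216 = -2^4  *3^1*7^1 *137^1 *379^1*8447^1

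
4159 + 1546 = 5705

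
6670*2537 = 16921790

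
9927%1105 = 1087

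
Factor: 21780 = 2^2*3^2 * 5^1*11^2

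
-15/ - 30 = 1/2 = 0.50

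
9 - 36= - 27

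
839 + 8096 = 8935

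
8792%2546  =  1154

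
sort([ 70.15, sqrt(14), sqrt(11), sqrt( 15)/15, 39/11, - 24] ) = [-24, sqrt(15 ) /15,sqrt(11 ),39/11, sqrt( 14),  70.15]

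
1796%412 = 148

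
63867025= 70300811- 6433786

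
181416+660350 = 841766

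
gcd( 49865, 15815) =5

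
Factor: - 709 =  - 709^1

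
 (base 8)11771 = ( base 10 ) 5113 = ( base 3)21000101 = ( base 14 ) 1c13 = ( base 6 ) 35401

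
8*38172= 305376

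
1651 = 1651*1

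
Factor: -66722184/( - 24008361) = 2^3*3^2 * 13^( - 1) * 308899^1 * 615599^(  -  1 ) = 22240728/8002787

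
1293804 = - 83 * (-15588 )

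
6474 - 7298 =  - 824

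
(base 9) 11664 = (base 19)12D6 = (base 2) 1111010011010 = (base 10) 7834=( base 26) bf8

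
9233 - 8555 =678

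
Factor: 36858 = 2^1 * 3^1*  6143^1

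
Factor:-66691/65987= -17^1*19^( - 1) *23^(-1)*151^( - 1 )*3923^1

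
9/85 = 9/85= 0.11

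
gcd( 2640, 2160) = 240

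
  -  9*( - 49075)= 441675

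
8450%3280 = 1890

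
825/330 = 2 + 1/2 = 2.50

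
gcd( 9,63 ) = 9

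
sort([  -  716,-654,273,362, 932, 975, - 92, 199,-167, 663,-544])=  [-716,-654,  -  544,-167,- 92,199,273,362, 663 , 932,975]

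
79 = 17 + 62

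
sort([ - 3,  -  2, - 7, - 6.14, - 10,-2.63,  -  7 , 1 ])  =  [ - 10, - 7,- 7,- 6.14, - 3, - 2.63, -2, 1 ] 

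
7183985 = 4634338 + 2549647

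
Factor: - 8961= - 3^1 * 29^1 * 103^1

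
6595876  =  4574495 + 2021381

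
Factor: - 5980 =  - 2^2 *5^1*13^1*23^1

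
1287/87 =14 + 23/29=14.79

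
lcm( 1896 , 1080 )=85320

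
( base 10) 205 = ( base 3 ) 21121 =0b11001101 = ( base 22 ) 97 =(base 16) CD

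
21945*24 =526680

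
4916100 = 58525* 84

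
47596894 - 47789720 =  - 192826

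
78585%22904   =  9873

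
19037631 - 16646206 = 2391425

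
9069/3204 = 3023/1068 =2.83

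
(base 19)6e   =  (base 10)128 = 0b10000000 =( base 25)53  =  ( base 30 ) 48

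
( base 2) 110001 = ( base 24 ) 21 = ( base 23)23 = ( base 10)49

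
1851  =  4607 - 2756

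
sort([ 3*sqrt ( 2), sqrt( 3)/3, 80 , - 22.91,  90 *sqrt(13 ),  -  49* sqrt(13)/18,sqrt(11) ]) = [ - 22.91, - 49*sqrt ( 13) /18 , sqrt(3)/3,sqrt ( 11 ),3*sqrt(2 ), 80,  90 *sqrt( 13)]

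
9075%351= 300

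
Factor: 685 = 5^1 * 137^1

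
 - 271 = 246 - 517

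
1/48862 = 1/48862=0.00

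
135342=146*927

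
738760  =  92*8030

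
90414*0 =0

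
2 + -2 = 0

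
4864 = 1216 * 4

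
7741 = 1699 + 6042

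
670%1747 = 670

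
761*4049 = 3081289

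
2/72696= 1/36348= 0.00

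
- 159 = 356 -515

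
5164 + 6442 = 11606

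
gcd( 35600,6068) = 4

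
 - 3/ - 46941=1/15647 = 0.00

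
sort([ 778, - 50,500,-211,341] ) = [ - 211, - 50 , 341,500, 778 ]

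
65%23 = 19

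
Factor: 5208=2^3*3^1*7^1*31^1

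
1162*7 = 8134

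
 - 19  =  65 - 84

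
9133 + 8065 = 17198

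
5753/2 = 2876  +  1/2 = 2876.50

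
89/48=1+41/48 =1.85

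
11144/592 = 18+61/74 = 18.82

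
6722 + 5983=12705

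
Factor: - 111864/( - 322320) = 2^ ( - 1)*5^( - 1)*17^( - 1)*59^1 = 59/170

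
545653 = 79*6907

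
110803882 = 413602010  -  302798128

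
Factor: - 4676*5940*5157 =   -  143237944080 = - 2^4*3^6*5^1*7^1*11^1*167^1*191^1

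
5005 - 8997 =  - 3992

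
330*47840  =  15787200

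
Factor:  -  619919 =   -  23^1*26953^1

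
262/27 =9+19/27=9.70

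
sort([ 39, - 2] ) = [-2 , 39] 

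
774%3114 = 774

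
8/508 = 2/127 = 0.02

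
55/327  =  55/327 = 0.17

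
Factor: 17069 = 13^2*101^1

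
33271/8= 33271/8 = 4158.88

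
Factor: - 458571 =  -3^1*152857^1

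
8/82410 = 4/41205 = 0.00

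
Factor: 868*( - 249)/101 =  - 216132/101 = - 2^2*3^1 * 7^1 * 31^1* 83^1*101^ ( - 1) 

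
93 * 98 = 9114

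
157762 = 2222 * 71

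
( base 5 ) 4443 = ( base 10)623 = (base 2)1001101111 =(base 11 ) 517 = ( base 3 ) 212002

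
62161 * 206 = 12805166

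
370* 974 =360380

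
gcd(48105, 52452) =9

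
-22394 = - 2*11197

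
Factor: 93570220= 2^2 * 5^1*991^1*4721^1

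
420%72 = 60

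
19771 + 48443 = 68214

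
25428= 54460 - 29032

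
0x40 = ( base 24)2g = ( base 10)64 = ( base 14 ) 48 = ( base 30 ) 24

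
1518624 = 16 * 94914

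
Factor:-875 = -5^3*7^1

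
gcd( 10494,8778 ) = 66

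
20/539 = 20/539 =0.04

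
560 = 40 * 14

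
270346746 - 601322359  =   - 330975613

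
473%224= 25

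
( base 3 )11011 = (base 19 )5h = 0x70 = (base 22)52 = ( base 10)112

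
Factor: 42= 2^1*3^1*7^1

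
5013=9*557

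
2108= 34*62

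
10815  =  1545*7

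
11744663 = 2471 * 4753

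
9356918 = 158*59221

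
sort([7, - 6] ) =[ - 6, 7]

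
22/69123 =22/69123  =  0.00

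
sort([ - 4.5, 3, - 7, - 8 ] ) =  [ - 8, - 7,- 4.5,  3] 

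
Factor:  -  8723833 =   -  8723833^1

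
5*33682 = 168410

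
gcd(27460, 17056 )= 4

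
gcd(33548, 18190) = 2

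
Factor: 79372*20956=2^4*13^2*31^1*19843^1 = 1663319632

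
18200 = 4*4550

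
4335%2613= 1722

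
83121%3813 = 3048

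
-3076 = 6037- 9113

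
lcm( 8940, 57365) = 688380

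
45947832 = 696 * 66017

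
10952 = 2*5476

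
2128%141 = 13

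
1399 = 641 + 758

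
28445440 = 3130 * 9088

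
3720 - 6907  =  -3187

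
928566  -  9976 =918590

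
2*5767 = 11534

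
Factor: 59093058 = 2^1 * 3^1 * 9848843^1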